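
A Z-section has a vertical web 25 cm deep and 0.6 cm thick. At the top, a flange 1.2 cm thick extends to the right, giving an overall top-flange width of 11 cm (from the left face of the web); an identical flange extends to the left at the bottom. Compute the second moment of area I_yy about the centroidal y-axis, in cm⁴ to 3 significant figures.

I_yy ≈ 980 cm⁴

Split into non-overlapping primitives; take the origin at the lower-left of the bounding box.
Web: 0.6 × 25, A = 15 cm², x = 10.7 cm, Ī = 0.45 cm⁴.
Top flange (beyond web): 10.4 × 1.2, A = 12.48 cm², x = 16.2 cm, Ī = 112.49 cm⁴.
Bottom flange (beyond web): 10.4 × 1.2, A = 12.48 cm², x = 5.2 cm, Ī = 112.49 cm⁴.
Centroid: x̄ = ΣA·x / ΣA = 10.7 cm.
Transfer each piece to the centroidal y-axis using Ī + A·d² with d = x − 10.7:
  web: d = 0 cm → contributes +0.45 cm⁴
  top flange (beyond web): d = 5.5 cm → contributes +490.01 cm⁴
  bottom flange (beyond web): d = -5.5 cm → contributes +490.01 cm⁴
Total I = 980.46 cm⁴.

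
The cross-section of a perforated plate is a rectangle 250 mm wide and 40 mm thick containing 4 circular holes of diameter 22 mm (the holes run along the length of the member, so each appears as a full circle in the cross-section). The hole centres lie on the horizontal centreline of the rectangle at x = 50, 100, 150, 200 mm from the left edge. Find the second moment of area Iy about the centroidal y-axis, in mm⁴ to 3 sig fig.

Break the section into simple shapes (no overlaps), measuring from the bottom-left corner of the bounding box.
Plate: 250 × 40, A = 10 000 mm², x = 125 mm, Ī = 52 083 333 mm⁴.
Hole 1 (subtracted): ⌀22, A = 380.13 mm², x = 50 mm, Ī = 11 499 mm⁴.
Hole 2 (subtracted): ⌀22, A = 380.13 mm², x = 100 mm, Ī = 11 499 mm⁴.
Hole 3 (subtracted): ⌀22, A = 380.13 mm², x = 150 mm, Ī = 11 499 mm⁴.
Hole 4 (subtracted): ⌀22, A = 380.13 mm², x = 200 mm, Ī = 11 499 mm⁴.
By symmetry the centroid is at mid-width, x̄ = 125 mm.
Transfer each piece to the centroidal y-axis using Ī + A·d² with d = x − 125:
  plate: d = 0 mm → contributes +52 083 333 mm⁴
  hole 1: d = -75 mm → contributes −2 149 746 mm⁴
  hole 2: d = -25 mm → contributes −249 082 mm⁴
  hole 3: d = 25 mm → contributes −249 082 mm⁴
  hole 4: d = 75 mm → contributes −2 149 746 mm⁴
Total I = 47 285 678 mm⁴.

Iy ≈ 4.73 × 10⁷ mm⁴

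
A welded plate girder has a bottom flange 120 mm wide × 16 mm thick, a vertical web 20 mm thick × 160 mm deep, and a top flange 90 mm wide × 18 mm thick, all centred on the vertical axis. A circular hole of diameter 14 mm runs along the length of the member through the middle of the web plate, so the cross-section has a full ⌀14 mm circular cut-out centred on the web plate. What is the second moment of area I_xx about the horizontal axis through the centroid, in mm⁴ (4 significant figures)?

I_xx ≈ 3.452 × 10⁷ mm⁴

Break the section into simple shapes (no overlaps), measuring from the bottom-left corner of the bounding box.
Bottom plate: 120 × 16, A = 1 920 mm², y = 8 mm, Ī = 40 960 mm⁴.
Web plate: 20 × 160, A = 3 200 mm², y = 96 mm, Ī = 6 826 667 mm⁴.
Top plate: 90 × 18, A = 1 620 mm², y = 185 mm, Ī = 43 740 mm⁴.
Hole (subtracted): ⌀14, A = 153.938 mm², y = 96 mm, Ī = 1885.74 mm⁴.
Centroid: ȳ = ΣA·y / ΣA = 92.2375 mm.
Transfer each piece to the horizontal axis through the centroid using Ī + A·d² with d = y − 92.2375:
  bottom plate: d = -84.2375 mm → contributes +13 665 199 mm⁴
  web plate: d = 3.76249 mm → contributes +6 871 967 mm⁴
  top plate: d = 92.7625 mm → contributes +13 983 645 mm⁴
  hole: d = 3.76249 mm → contributes −4064.94 mm⁴
Total I = 34 516 746 mm⁴.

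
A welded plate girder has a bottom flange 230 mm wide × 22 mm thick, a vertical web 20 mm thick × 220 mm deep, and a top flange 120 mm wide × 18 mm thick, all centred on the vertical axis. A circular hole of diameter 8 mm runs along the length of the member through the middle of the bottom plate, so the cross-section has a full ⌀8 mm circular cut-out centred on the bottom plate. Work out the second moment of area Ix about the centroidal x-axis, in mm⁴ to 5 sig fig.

Split into non-overlapping primitives; take the origin at the lower-left of the bounding box.
Bottom plate: 230 × 22, A = 5 060 mm², y = 11 mm, Ī = 204086.7 mm⁴.
Web plate: 20 × 220, A = 4 400 mm², y = 132 mm, Ī = 17 746 667 mm⁴.
Top plate: 120 × 18, A = 2 160 mm², y = 251 mm, Ī = 58 320 mm⁴.
Hole (subtracted): ⌀8, A = 50.26548 mm², y = 11 mm, Ī = 201.0619 mm⁴.
Centroid: ȳ = ΣA·y / ΣA = 101.8232 mm.
Transfer each piece to the centroidal x-axis using Ī + A·d² with d = y − 101.8232:
  bottom plate: d = -90.82317 mm → contributes +41 943 261 mm⁴
  web plate: d = 30.17683 mm → contributes +21 753 487 mm⁴
  top plate: d = 149.1768 mm → contributes +48 126 368 mm⁴
  hole: d = -90.82317 mm → contributes −414833.4 mm⁴
Total I = 111 408 282 mm⁴.

Ix ≈ 1.1141 × 10⁸ mm⁴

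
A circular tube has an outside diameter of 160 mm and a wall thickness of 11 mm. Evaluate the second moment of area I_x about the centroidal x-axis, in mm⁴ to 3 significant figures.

Split into non-overlapping primitives; take the origin at the lower-left of the bounding box.
Outer circle: ⌀160, A = 20 106 mm², y = 80 mm, Ī = 32 169 909 mm⁴.
Bore (subtracted): ⌀138, A = 14 957 mm², y = 80 mm, Ī = 17 802 715 mm⁴.
By symmetry the centroid is at mid-height, ȳ = 80 mm.
All pieces are centred on the centroidal x-axis, so I = ΣĪ (holes subtracted) = 14 367 194 mm⁴.

I_x ≈ 1.44 × 10⁷ mm⁴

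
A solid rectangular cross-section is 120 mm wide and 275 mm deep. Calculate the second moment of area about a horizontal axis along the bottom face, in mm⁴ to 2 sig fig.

I_base ≈ 8.3 × 10⁸ mm⁴

The section: 120 × 275, A = 33 000 mm², y = 137.5 mm, Ī = 207 968 750 mm⁴.
Transfer it to the base of the section using Ī + A·d² with d = y − 0:
  the section: d = 137.5 mm → contributes +831 875 000 mm⁴
Total I = 831 875 000 mm⁴.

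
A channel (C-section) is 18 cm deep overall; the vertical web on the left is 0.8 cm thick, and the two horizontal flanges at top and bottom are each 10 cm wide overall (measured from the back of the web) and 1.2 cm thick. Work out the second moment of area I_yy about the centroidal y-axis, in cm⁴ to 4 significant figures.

Treat the section as a set of non-overlapping primitives; coordinates are from the bounding-box lower-left.
Web: 0.8 × 18, A = 14.4 cm², x = 0.4 cm, Ī = 0.768 cm⁴.
Top flange (beyond web): 9.2 × 1.2, A = 11.04 cm², x = 5.4 cm, Ī = 77.8688 cm⁴.
Bottom flange (beyond web): 9.2 × 1.2, A = 11.04 cm², x = 5.4 cm, Ī = 77.8688 cm⁴.
Centroid: x̄ = ΣA·x / ΣA = 3.42632 cm.
Transfer each piece to the centroidal y-axis using Ī + A·d² with d = x − 3.42632:
  web: d = -3.02632 cm → contributes +132.652 cm⁴
  top flange (beyond web): d = 1.97368 cm → contributes +120.874 cm⁴
  bottom flange (beyond web): d = 1.97368 cm → contributes +120.874 cm⁴
Total I = 374.4 cm⁴.

I_yy ≈ 374.4 cm⁴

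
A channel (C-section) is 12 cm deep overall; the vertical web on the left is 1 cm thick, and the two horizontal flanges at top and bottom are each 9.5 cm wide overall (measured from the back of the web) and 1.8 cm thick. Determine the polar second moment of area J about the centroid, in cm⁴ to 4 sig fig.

Treat the section as a set of non-overlapping primitives; coordinates are from the bounding-box lower-left.
Web: 1 × 12, A = 12 cm², y = 6 cm, Ī = 144 cm⁴.
Top flange (beyond web): 8.5 × 1.8, A = 15.3 cm², y = 11.1 cm, Ī = 4.131 cm⁴.
Bottom flange (beyond web): 8.5 × 1.8, A = 15.3 cm², y = 0.9 cm, Ī = 4.131 cm⁴.
By symmetry the centroid is at mid-height, ȳ = 6 cm.
Transfer each piece to the centroidal x-axis using Ī + A·d² with d = y − 6:
  web: d = 0 cm → contributes +144 cm⁴
  top flange (beyond web): d = 5.1 cm → contributes +402.084 cm⁴
  bottom flange (beyond web): d = -5.1 cm → contributes +402.084 cm⁴
Total I = 948.168 cm⁴.
For the y-axis: x̄ = 3.91197 cm.
Repeating about the centroidal y-axis gives I_y = 379.72 cm⁴.
Polar second moment: J = I_x + I_y = 1327.89 cm⁴.

J ≈ 1328 cm⁴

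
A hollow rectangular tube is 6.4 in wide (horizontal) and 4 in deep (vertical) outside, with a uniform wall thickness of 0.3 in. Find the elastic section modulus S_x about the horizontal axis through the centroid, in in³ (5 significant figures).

S_x ≈ 7.5682 in³

Treat the section as a set of non-overlapping primitives; coordinates are from the bounding-box lower-left.
Outer rectangle: 6.4 × 4, A = 25.6 in², y = 2 in, Ī = 34.13333 in⁴.
Inner void (subtracted): 5.8 × 3.4, A = 19.72 in², y = 2 in, Ī = 18.99693 in⁴.
By symmetry the centroid is at mid-height, ȳ = 2 in.
All pieces are centred on the horizontal axis through the centroid, so I = ΣĪ (holes subtracted) = 15.1364 in⁴.
Extreme fibre distance c = 2 in; S = I/c = 7.5682 in³.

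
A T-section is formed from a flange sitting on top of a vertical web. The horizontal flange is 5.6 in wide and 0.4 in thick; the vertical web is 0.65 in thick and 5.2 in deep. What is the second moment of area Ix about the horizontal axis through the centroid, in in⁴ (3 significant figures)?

Split into non-overlapping primitives; take the origin at the lower-left of the bounding box.
Flange: 5.6 × 0.4, A = 2.24 in², y = 5.4 in, Ī = 0.029867 in⁴.
Web: 0.65 × 5.2, A = 3.38 in², y = 2.6 in, Ī = 7.6163 in⁴.
Centroid: ȳ = ΣA·y / ΣA = 3.716 in.
Transfer each piece to the horizontal axis through the centroid using Ī + A·d² with d = y − 3.716:
  flange: d = 1.684 in → contributes +6.3821 in⁴
  web: d = -1.116 in → contributes +11.826 in⁴
Total I = 18.208 in⁴.

Ix ≈ 18.2 in⁴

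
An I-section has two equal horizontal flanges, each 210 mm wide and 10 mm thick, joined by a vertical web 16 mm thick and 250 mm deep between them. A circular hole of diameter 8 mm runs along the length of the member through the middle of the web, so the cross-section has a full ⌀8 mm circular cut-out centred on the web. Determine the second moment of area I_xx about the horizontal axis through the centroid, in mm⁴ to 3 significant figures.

Break the section into simple shapes (no overlaps), measuring from the bottom-left corner of the bounding box.
Bottom flange: 210 × 10, A = 2 100 mm², y = 5 mm, Ī = 17 500 mm⁴.
Web: 16 × 250, A = 4 000 mm², y = 135 mm, Ī = 20 833 333 mm⁴.
Top flange: 210 × 10, A = 2 100 mm², y = 265 mm, Ī = 17 500 mm⁴.
Hole (subtracted): ⌀8, A = 50.265 mm², y = 135 mm, Ī = 201.06 mm⁴.
By symmetry the centroid is at mid-height, ȳ = 135 mm.
Transfer each piece to the horizontal axis through the centroid using Ī + A·d² with d = y − 135:
  bottom flange: d = -130 mm → contributes +35 507 500 mm⁴
  web: d = 0 mm → contributes +20 833 333 mm⁴
  top flange: d = 130 mm → contributes +35 507 500 mm⁴
  hole: d = 0 mm → contributes −201.06 mm⁴
Total I = 91 848 132 mm⁴.

I_xx ≈ 9.18 × 10⁷ mm⁴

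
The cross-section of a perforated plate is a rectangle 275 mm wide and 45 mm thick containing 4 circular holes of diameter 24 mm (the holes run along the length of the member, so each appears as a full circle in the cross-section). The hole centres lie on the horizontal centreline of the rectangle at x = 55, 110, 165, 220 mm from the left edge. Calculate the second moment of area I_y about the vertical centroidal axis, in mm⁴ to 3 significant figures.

Split into non-overlapping primitives; take the origin at the lower-left of the bounding box.
Plate: 275 × 45, A = 12 375 mm², x = 137.5 mm, Ī = 77 988 281 mm⁴.
Hole 1 (subtracted): ⌀24, A = 452.39 mm², x = 55 mm, Ī = 16 286 mm⁴.
Hole 2 (subtracted): ⌀24, A = 452.39 mm², x = 110 mm, Ī = 16 286 mm⁴.
Hole 3 (subtracted): ⌀24, A = 452.39 mm², x = 165 mm, Ī = 16 286 mm⁴.
Hole 4 (subtracted): ⌀24, A = 452.39 mm², x = 220 mm, Ī = 16 286 mm⁴.
By symmetry the centroid is at mid-width, x̄ = 137.5 mm.
Transfer each piece to the vertical centroidal axis using Ī + A·d² with d = x − 137.5:
  plate: d = 0 mm → contributes +77 988 281 mm⁴
  hole 1: d = -82.5 mm → contributes −3 095 361 mm⁴
  hole 2: d = -27.5 mm → contributes −358 405 mm⁴
  hole 3: d = 27.5 mm → contributes −358 405 mm⁴
  hole 4: d = 82.5 mm → contributes −3 095 361 mm⁴
Total I = 71 080 748 mm⁴.

I_y ≈ 7.11 × 10⁷ mm⁴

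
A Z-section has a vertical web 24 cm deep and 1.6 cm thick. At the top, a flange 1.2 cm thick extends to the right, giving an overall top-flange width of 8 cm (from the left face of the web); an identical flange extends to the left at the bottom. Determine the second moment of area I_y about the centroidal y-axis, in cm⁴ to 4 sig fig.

Break the section into simple shapes (no overlaps), measuring from the bottom-left corner of the bounding box.
Web: 1.6 × 24, A = 38.4 cm², x = 7.2 cm, Ī = 8.192 cm⁴.
Top flange (beyond web): 6.4 × 1.2, A = 7.68 cm², x = 11.2 cm, Ī = 26.2144 cm⁴.
Bottom flange (beyond web): 6.4 × 1.2, A = 7.68 cm², x = 3.2 cm, Ī = 26.2144 cm⁴.
Centroid: x̄ = ΣA·x / ΣA = 7.2 cm.
Transfer each piece to the centroidal y-axis using Ī + A·d² with d = x − 7.2:
  web: d = 0 cm → contributes +8.192 cm⁴
  top flange (beyond web): d = 4 cm → contributes +149.094 cm⁴
  bottom flange (beyond web): d = -4 cm → contributes +149.094 cm⁴
Total I = 306.381 cm⁴.

I_y ≈ 306.4 cm⁴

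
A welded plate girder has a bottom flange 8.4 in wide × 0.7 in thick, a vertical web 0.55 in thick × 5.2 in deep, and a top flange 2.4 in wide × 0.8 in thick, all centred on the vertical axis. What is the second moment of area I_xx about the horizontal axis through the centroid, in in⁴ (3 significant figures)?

Break the section into simple shapes (no overlaps), measuring from the bottom-left corner of the bounding box.
Bottom plate: 8.4 × 0.7, A = 5.88 in², y = 0.35 in, Ī = 0.2401 in⁴.
Web plate: 0.55 × 5.2, A = 2.86 in², y = 3.3 in, Ī = 6.4445 in⁴.
Top plate: 2.4 × 0.8, A = 1.92 in², y = 6.3 in, Ī = 0.1024 in⁴.
Centroid: ȳ = ΣA·y / ΣA = 2.2131 in.
Transfer each piece to the horizontal axis through the centroid using Ī + A·d² with d = y − 2.2131:
  bottom plate: d = -1.8631 in → contributes +20.651 in⁴
  web plate: d = 1.0869 in → contributes +9.823 in⁴
  top plate: d = 4.0869 in → contributes +32.171 in⁴
Total I = 62.645 in⁴.

I_xx ≈ 62.6 in⁴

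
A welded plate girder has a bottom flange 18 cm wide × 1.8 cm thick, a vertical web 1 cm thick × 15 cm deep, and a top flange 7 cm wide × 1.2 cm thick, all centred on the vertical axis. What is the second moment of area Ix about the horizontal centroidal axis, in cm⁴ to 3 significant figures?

Decompose the section into non-overlapping parts with the origin at the bottom-left of its bounding rectangle.
Bottom plate: 18 × 1.8, A = 32.4 cm², y = 0.9 cm, Ī = 8.748 cm⁴.
Web plate: 1 × 15, A = 15 cm², y = 9.3 cm, Ī = 281.25 cm⁴.
Top plate: 7 × 1.2, A = 8.4 cm², y = 17.4 cm, Ī = 1.008 cm⁴.
Centroid: ȳ = ΣA·y / ΣA = 5.6419 cm.
Transfer each piece to the horizontal centroidal axis using Ī + A·d² with d = y − 5.6419:
  bottom plate: d = -4.7419 cm → contributes +737.29 cm⁴
  web plate: d = 3.6581 cm → contributes +481.97 cm⁴
  top plate: d = 11.758 cm → contributes +1162.3 cm⁴
Total I = 2381.6 cm⁴.

Ix ≈ 2380 cm⁴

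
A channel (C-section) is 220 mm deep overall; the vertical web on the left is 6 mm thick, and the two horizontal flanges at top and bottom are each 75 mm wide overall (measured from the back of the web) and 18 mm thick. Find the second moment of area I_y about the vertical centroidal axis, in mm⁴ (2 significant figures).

Split into non-overlapping primitives; take the origin at the lower-left of the bounding box.
Web: 6 × 220, A = 1 320 mm², x = 3 mm, Ī = 3 960 mm⁴.
Top flange (beyond web): 69 × 18, A = 1 242 mm², x = 40.5 mm, Ī = 492 764 mm⁴.
Bottom flange (beyond web): 69 × 18, A = 1 242 mm², x = 40.5 mm, Ī = 492 764 mm⁴.
Centroid: x̄ = ΣA·x / ΣA = 27.49 mm.
Transfer each piece to the vertical centroidal axis using Ī + A·d² with d = x − 27.49:
  web: d = -24.49 mm → contributes +795 474 mm⁴
  top flange (beyond web): d = 13.01 mm → contributes +703 069 mm⁴
  bottom flange (beyond web): d = 13.01 mm → contributes +703 069 mm⁴
Total I = 2 201 612 mm⁴.

I_y ≈ 2.2 × 10⁶ mm⁴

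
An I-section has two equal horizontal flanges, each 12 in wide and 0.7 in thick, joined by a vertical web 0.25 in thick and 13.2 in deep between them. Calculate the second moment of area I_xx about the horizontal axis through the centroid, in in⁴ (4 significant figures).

I_xx ≈ 860.1 in⁴

Decompose the section into non-overlapping parts with the origin at the bottom-left of its bounding rectangle.
Bottom flange: 12 × 0.7, A = 8.4 in², y = 0.35 in, Ī = 0.343 in⁴.
Web: 0.25 × 13.2, A = 3.3 in², y = 7.3 in, Ī = 47.916 in⁴.
Top flange: 12 × 0.7, A = 8.4 in², y = 14.25 in, Ī = 0.343 in⁴.
By symmetry the centroid is at mid-height, ȳ = 7.3 in.
Transfer each piece to the horizontal axis through the centroid using Ī + A·d² with d = y − 7.3:
  bottom flange: d = -6.95 in → contributes +406.084 in⁴
  web: d = 0 in → contributes +47.916 in⁴
  top flange: d = 6.95 in → contributes +406.084 in⁴
Total I = 860.084 in⁴.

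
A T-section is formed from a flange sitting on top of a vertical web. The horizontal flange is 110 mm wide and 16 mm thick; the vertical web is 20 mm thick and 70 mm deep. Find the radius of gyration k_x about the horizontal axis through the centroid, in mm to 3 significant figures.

k_x ≈ 25.5 mm

Treat the section as a set of non-overlapping primitives; coordinates are from the bounding-box lower-left.
Flange: 110 × 16, A = 1 760 mm², y = 78 mm, Ī = 37 547 mm⁴.
Web: 20 × 70, A = 1 400 mm², y = 35 mm, Ī = 571 667 mm⁴.
Centroid: ȳ = ΣA·y / ΣA = 58.949 mm.
Transfer each piece to the horizontal axis through the centroid using Ī + A·d² with d = y − 58.949:
  flange: d = 19.051 mm → contributes +676 298 mm⁴
  web: d = -23.949 mm → contributes +1 374 668 mm⁴
Total I = 2 050 965 mm⁴.
Radius of gyration: k = √(I/A) = √(2 050 965 / 3 160) = 25.476 mm.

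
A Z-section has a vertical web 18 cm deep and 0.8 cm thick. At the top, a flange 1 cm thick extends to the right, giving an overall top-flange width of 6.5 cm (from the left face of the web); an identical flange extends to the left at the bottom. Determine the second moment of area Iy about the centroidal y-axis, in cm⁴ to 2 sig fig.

Decompose the section into non-overlapping parts with the origin at the bottom-left of its bounding rectangle.
Web: 0.8 × 18, A = 14.4 cm², x = 6.1 cm, Ī = 0.768 cm⁴.
Top flange (beyond web): 5.7 × 1, A = 5.7 cm², x = 9.35 cm, Ī = 15.43 cm⁴.
Bottom flange (beyond web): 5.7 × 1, A = 5.7 cm², x = 2.85 cm, Ī = 15.43 cm⁴.
Centroid: x̄ = ΣA·x / ΣA = 6.1 cm.
Transfer each piece to the centroidal y-axis using Ī + A·d² with d = x − 6.1:
  web: d = 0 cm → contributes +0.768 cm⁴
  top flange (beyond web): d = 3.25 cm → contributes +75.64 cm⁴
  bottom flange (beyond web): d = -3.25 cm → contributes +75.64 cm⁴
Total I = 152 cm⁴.

Iy ≈ 150 cm⁴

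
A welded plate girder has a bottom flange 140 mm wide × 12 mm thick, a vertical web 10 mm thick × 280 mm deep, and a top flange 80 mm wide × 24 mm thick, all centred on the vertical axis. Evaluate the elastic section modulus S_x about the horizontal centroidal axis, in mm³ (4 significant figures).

S_x ≈ 6.168 × 10⁵ mm³

Split into non-overlapping primitives; take the origin at the lower-left of the bounding box.
Bottom plate: 140 × 12, A = 1 680 mm², y = 6 mm, Ī = 20 160 mm⁴.
Web plate: 10 × 280, A = 2 800 mm², y = 152 mm, Ī = 18 293 333 mm⁴.
Top plate: 80 × 24, A = 1 920 mm², y = 304 mm, Ī = 92 160 mm⁴.
Centroid: ȳ = ΣA·y / ΣA = 159.275 mm.
Transfer each piece to the horizontal centroidal axis using Ī + A·d² with d = y − 159.275:
  bottom plate: d = -153.275 mm → contributes +39 488 779 mm⁴
  web plate: d = -7.275 mm → contributes +18 441 525 mm⁴
  top plate: d = 144.725 mm → contributes +40 307 185 mm⁴
Total I = 98 237 489 mm⁴.
Extreme fibre distance c = 159.275 mm; S = I/c = 616 779 mm³.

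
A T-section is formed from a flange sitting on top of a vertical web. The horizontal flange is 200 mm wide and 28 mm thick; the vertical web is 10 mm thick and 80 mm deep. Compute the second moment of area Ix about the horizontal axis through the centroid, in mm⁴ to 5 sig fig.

Treat the section as a set of non-overlapping primitives; coordinates are from the bounding-box lower-left.
Flange: 200 × 28, A = 5 600 mm², y = 94 mm, Ī = 365866.7 mm⁴.
Web: 10 × 80, A = 800 mm², y = 40 mm, Ī = 426666.7 mm⁴.
Centroid: ȳ = ΣA·y / ΣA = 87.25 mm.
Transfer each piece to the horizontal axis through the centroid using Ī + A·d² with d = y − 87.25:
  flange: d = 6.75 mm → contributes +621016.7 mm⁴
  web: d = -47.25 mm → contributes +2 212 717 mm⁴
Total I = 2 833 733 mm⁴.

Ix ≈ 2.8337 × 10⁶ mm⁴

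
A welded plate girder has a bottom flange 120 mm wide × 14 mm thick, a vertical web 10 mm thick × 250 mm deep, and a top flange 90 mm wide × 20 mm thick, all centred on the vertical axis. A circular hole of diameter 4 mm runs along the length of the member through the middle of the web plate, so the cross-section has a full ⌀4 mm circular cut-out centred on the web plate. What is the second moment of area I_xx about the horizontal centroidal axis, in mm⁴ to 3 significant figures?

I_xx ≈ 7.51 × 10⁷ mm⁴

Split into non-overlapping primitives; take the origin at the lower-left of the bounding box.
Bottom plate: 120 × 14, A = 1 680 mm², y = 7 mm, Ī = 27 440 mm⁴.
Web plate: 10 × 250, A = 2 500 mm², y = 139 mm, Ī = 13 020 833 mm⁴.
Top plate: 90 × 20, A = 1 800 mm², y = 274 mm, Ī = 60 000 mm⁴.
Hole (subtracted): ⌀4, A = 12.566 mm², y = 139 mm, Ī = 12.566 mm⁴.
Centroid: ȳ = ΣA·y / ΣA = 142.56 mm.
Transfer each piece to the horizontal centroidal axis using Ī + A·d² with d = y − 142.56:
  bottom plate: d = -135.56 mm → contributes +30 899 673 mm⁴
  web plate: d = -3.5593 mm → contributes +13 052 505 mm⁴
  top plate: d = 131.44 mm → contributes +31 157 975 mm⁴
  hole: d = -3.5593 mm → contributes −171.77 mm⁴
Total I = 75 109 981 mm⁴.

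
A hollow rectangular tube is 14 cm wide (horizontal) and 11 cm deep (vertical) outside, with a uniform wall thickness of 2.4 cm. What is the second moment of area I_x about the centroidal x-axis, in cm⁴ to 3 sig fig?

Treat the section as a set of non-overlapping primitives; coordinates are from the bounding-box lower-left.
Outer rectangle: 14 × 11, A = 154 cm², y = 5.5 cm, Ī = 1552.8 cm⁴.
Inner void (subtracted): 9.2 × 6.2, A = 57.04 cm², y = 5.5 cm, Ī = 182.72 cm⁴.
By symmetry the centroid is at mid-height, ȳ = 5.5 cm.
All pieces are centred on the centroidal x-axis, so I = ΣĪ (holes subtracted) = 1370.1 cm⁴.

I_x ≈ 1370 cm⁴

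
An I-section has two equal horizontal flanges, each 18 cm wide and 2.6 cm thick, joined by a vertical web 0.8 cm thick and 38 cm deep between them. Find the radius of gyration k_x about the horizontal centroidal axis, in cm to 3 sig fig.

k_x ≈ 18.5 cm

Treat the section as a set of non-overlapping primitives; coordinates are from the bounding-box lower-left.
Bottom flange: 18 × 2.6, A = 46.8 cm², y = 1.3 cm, Ī = 26.364 cm⁴.
Web: 0.8 × 38, A = 30.4 cm², y = 21.6 cm, Ī = 3658.1 cm⁴.
Top flange: 18 × 2.6, A = 46.8 cm², y = 41.9 cm, Ī = 26.364 cm⁴.
By symmetry the centroid is at mid-height, ȳ = 21.6 cm.
Transfer each piece to the horizontal centroidal axis using Ī + A·d² with d = y − 21.6:
  bottom flange: d = -20.3 cm → contributes +19 312 cm⁴
  web: d = 0 cm → contributes +3658.1 cm⁴
  top flange: d = 20.3 cm → contributes +19 312 cm⁴
Total I = 42 282 cm⁴.
Radius of gyration: k = √(I/A) = √(42 282 / 124) = 18.466 cm.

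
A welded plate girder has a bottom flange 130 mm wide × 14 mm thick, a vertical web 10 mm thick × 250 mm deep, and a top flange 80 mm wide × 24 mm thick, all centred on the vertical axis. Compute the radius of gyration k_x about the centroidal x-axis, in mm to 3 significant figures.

Treat the section as a set of non-overlapping primitives; coordinates are from the bounding-box lower-left.
Bottom plate: 130 × 14, A = 1 820 mm², y = 7 mm, Ī = 29 727 mm⁴.
Web plate: 10 × 250, A = 2 500 mm², y = 139 mm, Ī = 13 020 833 mm⁴.
Top plate: 80 × 24, A = 1 920 mm², y = 276 mm, Ī = 92 160 mm⁴.
Centroid: ȳ = ΣA·y / ΣA = 142.65 mm.
Transfer each piece to the centroidal x-axis using Ī + A·d² with d = y − 142.65:
  bottom plate: d = -135.65 mm → contributes +33 521 305 mm⁴
  web plate: d = -3.6538 mm → contributes +13 054 210 mm⁴
  top plate: d = 133.35 mm → contributes +34 232 058 mm⁴
Total I = 80 807 572 mm⁴.
Radius of gyration: k = √(I/A) = √(80 807 572 / 6 240) = 113.8 mm.

k_x ≈ 114 mm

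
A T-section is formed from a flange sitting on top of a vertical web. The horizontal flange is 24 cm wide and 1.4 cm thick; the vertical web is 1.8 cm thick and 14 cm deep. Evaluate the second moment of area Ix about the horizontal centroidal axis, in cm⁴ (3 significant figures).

Ix ≈ 1270 cm⁴

Decompose the section into non-overlapping parts with the origin at the bottom-left of its bounding rectangle.
Flange: 24 × 1.4, A = 33.6 cm², y = 14.7 cm, Ī = 5.488 cm⁴.
Web: 1.8 × 14, A = 25.2 cm², y = 7 cm, Ī = 411.6 cm⁴.
Centroid: ȳ = ΣA·y / ΣA = 11.4 cm.
Transfer each piece to the horizontal centroidal axis using Ī + A·d² with d = y − 11.4:
  flange: d = 3.3 cm → contributes +371.39 cm⁴
  web: d = -4.4 cm → contributes +899.47 cm⁴
Total I = 1270.9 cm⁴.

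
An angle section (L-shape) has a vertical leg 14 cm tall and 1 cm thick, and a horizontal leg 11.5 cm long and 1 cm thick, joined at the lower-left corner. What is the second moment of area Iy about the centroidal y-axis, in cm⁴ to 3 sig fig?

Iy ≈ 296 cm⁴

Decompose the section into non-overlapping parts with the origin at the bottom-left of its bounding rectangle.
Vertical leg: 1 × 14, A = 14 cm², x = 0.5 cm, Ī = 1.1667 cm⁴.
Horizontal leg (remainder): 10.5 × 1, A = 10.5 cm², x = 6.25 cm, Ī = 96.469 cm⁴.
Centroid: x̄ = ΣA·x / ΣA = 2.9643 cm.
Transfer each piece to the centroidal y-axis using Ī + A·d² with d = x − 2.9643:
  vertical leg: d = -2.4643 cm → contributes +86.185 cm⁴
  horizontal leg (remainder): d = 3.2857 cm → contributes +209.83 cm⁴
Total I = 296.01 cm⁴.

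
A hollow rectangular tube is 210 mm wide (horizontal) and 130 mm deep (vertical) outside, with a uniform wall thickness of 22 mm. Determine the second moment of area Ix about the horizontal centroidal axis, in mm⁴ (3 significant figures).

Decompose the section into non-overlapping parts with the origin at the bottom-left of its bounding rectangle.
Outer rectangle: 210 × 130, A = 27 300 mm², y = 65 mm, Ī = 38 447 500 mm⁴.
Inner void (subtracted): 166 × 86, A = 14 276 mm², y = 65 mm, Ī = 8 798 775 mm⁴.
By symmetry the centroid is at mid-height, ȳ = 65 mm.
All pieces are centred on the horizontal centroidal axis, so I = ΣĪ (holes subtracted) = 29 648 725 mm⁴.

Ix ≈ 2.96 × 10⁷ mm⁴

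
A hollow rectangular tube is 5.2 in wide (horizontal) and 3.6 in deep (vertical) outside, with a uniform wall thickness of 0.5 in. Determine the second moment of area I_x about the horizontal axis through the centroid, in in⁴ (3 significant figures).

Break the section into simple shapes (no overlaps), measuring from the bottom-left corner of the bounding box.
Outer rectangle: 5.2 × 3.6, A = 18.72 in², y = 1.8 in, Ī = 20.218 in⁴.
Inner void (subtracted): 4.2 × 2.6, A = 10.92 in², y = 1.8 in, Ī = 6.1516 in⁴.
By symmetry the centroid is at mid-height, ȳ = 1.8 in.
All pieces are centred on the horizontal axis through the centroid, so I = ΣĪ (holes subtracted) = 14.066 in⁴.

I_x ≈ 14.1 in⁴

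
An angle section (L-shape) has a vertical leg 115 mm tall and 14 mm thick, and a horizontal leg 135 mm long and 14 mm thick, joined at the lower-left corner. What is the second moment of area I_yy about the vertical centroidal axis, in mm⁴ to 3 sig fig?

Treat the section as a set of non-overlapping primitives; coordinates are from the bounding-box lower-left.
Vertical leg: 14 × 115, A = 1 610 mm², x = 7 mm, Ī = 26 297 mm⁴.
Horizontal leg (remainder): 121 × 14, A = 1 694 mm², x = 74.5 mm, Ī = 2 066 821 mm⁴.
Centroid: x̄ = ΣA·x / ΣA = 41.608 mm.
Transfer each piece to the vertical centroidal axis using Ī + A·d² with d = x − 41.608:
  vertical leg: d = -34.608 mm → contributes +1 954 621 mm⁴
  horizontal leg (remainder): d = 32.892 mm → contributes +3 899 526 mm⁴
Total I = 5 854 148 mm⁴.

I_yy ≈ 5.85 × 10⁶ mm⁴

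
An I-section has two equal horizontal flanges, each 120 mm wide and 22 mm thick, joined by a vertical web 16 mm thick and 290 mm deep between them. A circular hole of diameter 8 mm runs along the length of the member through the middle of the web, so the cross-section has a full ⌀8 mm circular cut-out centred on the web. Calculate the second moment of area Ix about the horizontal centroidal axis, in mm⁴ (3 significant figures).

Split into non-overlapping primitives; take the origin at the lower-left of the bounding box.
Bottom flange: 120 × 22, A = 2 640 mm², y = 11 mm, Ī = 106 480 mm⁴.
Web: 16 × 290, A = 4 640 mm², y = 167 mm, Ī = 32 518 667 mm⁴.
Top flange: 120 × 22, A = 2 640 mm², y = 323 mm, Ī = 106 480 mm⁴.
Hole (subtracted): ⌀8, A = 50.265 mm², y = 167 mm, Ī = 201.06 mm⁴.
By symmetry the centroid is at mid-height, ȳ = 167 mm.
Transfer each piece to the horizontal centroidal axis using Ī + A·d² with d = y − 167:
  bottom flange: d = -156 mm → contributes +64 353 520 mm⁴
  web: d = 0 mm → contributes +32 518 667 mm⁴
  top flange: d = 156 mm → contributes +64 353 520 mm⁴
  hole: d = 0 mm → contributes −201.06 mm⁴
Total I = 161 225 506 mm⁴.

Ix ≈ 1.61 × 10⁸ mm⁴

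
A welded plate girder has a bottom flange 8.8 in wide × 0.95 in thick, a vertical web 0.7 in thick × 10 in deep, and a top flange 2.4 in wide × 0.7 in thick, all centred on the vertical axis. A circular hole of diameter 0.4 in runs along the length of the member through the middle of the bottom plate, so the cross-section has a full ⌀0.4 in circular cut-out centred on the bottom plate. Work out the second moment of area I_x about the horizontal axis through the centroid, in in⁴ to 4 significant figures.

Break the section into simple shapes (no overlaps), measuring from the bottom-left corner of the bounding box.
Bottom plate: 8.8 × 0.95, A = 8.36 in², y = 0.475 in, Ī = 0.628742 in⁴.
Web plate: 0.7 × 10, A = 7 in², y = 5.95 in, Ī = 58.3333 in⁴.
Top plate: 2.4 × 0.7, A = 1.68 in², y = 11.3 in, Ī = 0.0686 in⁴.
Hole (subtracted): ⌀0.4, A = 0.125664 in², y = 0.475 in, Ī = 0.00125664 in⁴.
Centroid: ȳ = ΣA·y / ΣA = 3.81601 in.
Transfer each piece to the horizontal axis through the centroid using Ī + A·d² with d = y − 3.81601:
  bottom plate: d = -3.34101 in → contributes +93.9461 in⁴
  web plate: d = 2.13399 in → contributes +90.2107 in⁴
  top plate: d = 7.48399 in → contributes +94.1655 in⁴
  hole: d = -3.34101 in → contributes −1.40396 in⁴
Total I = 276.918 in⁴.

I_x ≈ 276.9 in⁴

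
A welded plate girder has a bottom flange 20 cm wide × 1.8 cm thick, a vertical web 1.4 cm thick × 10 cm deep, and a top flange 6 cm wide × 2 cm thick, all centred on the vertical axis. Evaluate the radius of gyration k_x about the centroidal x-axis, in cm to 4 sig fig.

k_x ≈ 4.915 cm

Decompose the section into non-overlapping parts with the origin at the bottom-left of its bounding rectangle.
Bottom plate: 20 × 1.8, A = 36 cm², y = 0.9 cm, Ī = 9.72 cm⁴.
Web plate: 1.4 × 10, A = 14 cm², y = 6.8 cm, Ī = 116.667 cm⁴.
Top plate: 6 × 2, A = 12 cm², y = 12.8 cm, Ī = 4 cm⁴.
Centroid: ȳ = ΣA·y / ΣA = 4.53548 cm.
Transfer each piece to the centroidal x-axis using Ī + A·d² with d = y − 4.53548:
  bottom plate: d = -3.63548 cm → contributes +485.523 cm⁴
  web plate: d = 2.26452 cm → contributes +188.459 cm⁴
  top plate: d = 8.26452 cm → contributes +823.627 cm⁴
Total I = 1497.61 cm⁴.
Radius of gyration: k = √(I/A) = √(1497.61 / 62) = 4.91477 cm.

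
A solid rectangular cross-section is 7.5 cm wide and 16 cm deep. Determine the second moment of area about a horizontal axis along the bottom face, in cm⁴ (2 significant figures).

The section: 7.5 × 16, A = 120 cm², y = 8 cm, Ī = 2 560 cm⁴.
Transfer it to the bottom edge using Ī + A·d² with d = y − 0:
  the section: d = 8 cm → contributes +10 240 cm⁴
Total I = 10 240 cm⁴.

I_base ≈ 1.0 × 10⁴ cm⁴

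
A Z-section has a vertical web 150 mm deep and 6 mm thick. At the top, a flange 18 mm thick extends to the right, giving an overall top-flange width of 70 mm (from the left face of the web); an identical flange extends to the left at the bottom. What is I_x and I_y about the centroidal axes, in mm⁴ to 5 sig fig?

Break the section into simple shapes (no overlaps), measuring from the bottom-left corner of the bounding box.
Web: 6 × 150, A = 900 mm², y = 75 mm, Ī = 1 687 500 mm⁴.
Top flange (beyond web): 64 × 18, A = 1 152 mm², y = 141 mm, Ī = 31 104 mm⁴.
Bottom flange (beyond web): 64 × 18, A = 1 152 mm², y = 9 mm, Ī = 31 104 mm⁴.
Centroid: ȳ = ΣA·y / ΣA = 75 mm.
Transfer each piece to the centroidal x-axis using Ī + A·d² with d = y − 75:
  web: d = 0 mm → contributes +1 687 500 mm⁴
  top flange (beyond web): d = 66 mm → contributes +5 049 216 mm⁴
  bottom flange (beyond web): d = -66 mm → contributes +5 049 216 mm⁴
Total I = 11 785 932 mm⁴.
For the y-axis: x̄ = 67 mm.
Repeating about the centroidal y-axis gives I_y = 3 611 532 mm⁴.

I_x ≈ 1.1786 × 10⁷ mm⁴, I_y ≈ 3.6115 × 10⁶ mm⁴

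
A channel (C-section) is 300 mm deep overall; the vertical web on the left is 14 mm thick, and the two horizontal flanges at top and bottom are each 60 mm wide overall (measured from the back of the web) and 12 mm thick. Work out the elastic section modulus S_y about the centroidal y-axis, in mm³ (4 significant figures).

Break the section into simple shapes (no overlaps), measuring from the bottom-left corner of the bounding box.
Web: 14 × 300, A = 4 200 mm², x = 7 mm, Ī = 68 600 mm⁴.
Top flange (beyond web): 46 × 12, A = 552 mm², x = 37 mm, Ī = 97 336 mm⁴.
Bottom flange (beyond web): 46 × 12, A = 552 mm², x = 37 mm, Ī = 97 336 mm⁴.
Centroid: x̄ = ΣA·x / ΣA = 13.2443 mm.
Transfer each piece to the centroidal y-axis using Ī + A·d² with d = x − 13.2443:
  web: d = -6.24434 mm → contributes +232 366 mm⁴
  top flange (beyond web): d = 23.7557 mm → contributes +408 847 mm⁴
  bottom flange (beyond web): d = 23.7557 mm → contributes +408 847 mm⁴
Total I = 1 050 059 mm⁴.
Extreme fibre distance c = 46.7557 mm; S = I/c = 22458.4 mm³.

S_y ≈ 2.246 × 10⁴ mm³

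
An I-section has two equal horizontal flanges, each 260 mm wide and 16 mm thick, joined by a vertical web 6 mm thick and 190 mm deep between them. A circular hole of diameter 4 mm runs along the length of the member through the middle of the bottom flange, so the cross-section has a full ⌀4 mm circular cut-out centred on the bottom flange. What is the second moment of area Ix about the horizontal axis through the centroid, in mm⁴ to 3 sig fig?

Ix ≈ 9.17 × 10⁷ mm⁴

Split into non-overlapping primitives; take the origin at the lower-left of the bounding box.
Bottom flange: 260 × 16, A = 4 160 mm², y = 8 mm, Ī = 88 747 mm⁴.
Web: 6 × 190, A = 1 140 mm², y = 111 mm, Ī = 3 429 500 mm⁴.
Top flange: 260 × 16, A = 4 160 mm², y = 214 mm, Ī = 88 747 mm⁴.
Hole (subtracted): ⌀4, A = 12.566 mm², y = 8 mm, Ī = 12.566 mm⁴.
Centroid: ȳ = ΣA·y / ΣA = 111.14 mm.
Transfer each piece to the horizontal axis through the centroid using Ī + A·d² with d = y − 111.14:
  bottom flange: d = -103.14 mm → contributes +44 339 672 mm⁴
  web: d = -0.137 mm → contributes +3 429 521 mm⁴
  top flange: d = 102.86 mm → contributes +44 104 858 mm⁴
  hole: d = -103.14 mm → contributes −133 684 mm⁴
Total I = 91 740 367 mm⁴.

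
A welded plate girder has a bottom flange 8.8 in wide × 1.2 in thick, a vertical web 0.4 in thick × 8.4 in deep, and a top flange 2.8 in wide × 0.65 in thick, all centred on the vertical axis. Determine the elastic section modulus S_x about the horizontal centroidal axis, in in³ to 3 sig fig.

Break the section into simple shapes (no overlaps), measuring from the bottom-left corner of the bounding box.
Bottom plate: 8.8 × 1.2, A = 10.56 in², y = 0.6 in, Ī = 1.2672 in⁴.
Web plate: 0.4 × 8.4, A = 3.36 in², y = 5.4 in, Ī = 19.757 in⁴.
Top plate: 2.8 × 0.65, A = 1.82 in², y = 9.925 in, Ī = 0.064079 in⁴.
Centroid: ȳ = ΣA·y / ΣA = 2.7029 in.
Transfer each piece to the horizontal centroidal axis using Ī + A·d² with d = y − 2.7029:
  bottom plate: d = -2.1029 in → contributes +47.965 in⁴
  web plate: d = 2.6971 in → contributes +44.199 in⁴
  top plate: d = 7.2221 in → contributes +94.993 in⁴
Total I = 187.16 in⁴.
Extreme fibre distance c = 7.5471 in; S = I/c = 24.799 in³.

S_x ≈ 24.8 in³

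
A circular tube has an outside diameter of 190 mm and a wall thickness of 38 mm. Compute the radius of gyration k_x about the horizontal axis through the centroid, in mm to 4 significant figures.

k_x ≈ 55.39 mm

Treat the section as a set of non-overlapping primitives; coordinates are from the bounding-box lower-left.
Outer circle: ⌀190, A = 28352.9 mm², y = 95 mm, Ī = 63 971 171 mm⁴.
Bore (subtracted): ⌀114, A = 10 207 mm², y = 95 mm, Ī = 8 290 664 mm⁴.
By symmetry the centroid is at mid-height, ȳ = 95 mm.
All pieces are centred on the horizontal axis through the centroid, so I = ΣĪ (holes subtracted) = 55 680 507 mm⁴.
Radius of gyration: k = √(I/A) = √(55 680 507 / 18145.8) = 55.394 mm.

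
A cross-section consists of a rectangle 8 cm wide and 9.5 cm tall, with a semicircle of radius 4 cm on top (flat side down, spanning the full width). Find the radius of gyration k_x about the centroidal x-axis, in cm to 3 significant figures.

Split into non-overlapping primitives; take the origin at the lower-left of the bounding box.
Rectangular body: 8 × 9.5, A = 76 cm², y = 4.75 cm, Ī = 571.58 cm⁴.
Semicircular cap: semicircle r = 4, A = 25.133 cm², y = 11.198 cm, Ī = 28.098 cm⁴.
Centroid: ȳ = ΣA·y / ΣA = 6.3523 cm.
Transfer each piece to the centroidal x-axis using Ī + A·d² with d = y − 6.3523:
  rectangular body: d = -1.6023 cm → contributes +766.71 cm⁴
  semicircular cap: d = 4.8453 cm → contributes +618.14 cm⁴
Total I = 1384.9 cm⁴.
Radius of gyration: k = √(I/A) = √(1384.9 / 101.13) = 3.7005 cm.

k_x ≈ 3.70 cm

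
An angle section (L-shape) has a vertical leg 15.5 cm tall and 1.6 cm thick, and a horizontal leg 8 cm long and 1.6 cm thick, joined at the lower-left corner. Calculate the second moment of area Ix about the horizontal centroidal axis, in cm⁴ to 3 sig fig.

Split into non-overlapping primitives; take the origin at the lower-left of the bounding box.
Vertical leg: 1.6 × 15.5, A = 24.8 cm², y = 7.75 cm, Ī = 496.52 cm⁴.
Horizontal leg (remainder): 6.4 × 1.6, A = 10.24 cm², y = 0.8 cm, Ī = 2.1845 cm⁴.
Centroid: ȳ = ΣA·y / ΣA = 5.7189 cm.
Transfer each piece to the horizontal centroidal axis using Ī + A·d² with d = y − 5.7189:
  vertical leg: d = 2.0311 cm → contributes +598.82 cm⁴
  horizontal leg (remainder): d = -4.9189 cm → contributes +249.95 cm⁴
Total I = 848.77 cm⁴.

Ix ≈ 849 cm⁴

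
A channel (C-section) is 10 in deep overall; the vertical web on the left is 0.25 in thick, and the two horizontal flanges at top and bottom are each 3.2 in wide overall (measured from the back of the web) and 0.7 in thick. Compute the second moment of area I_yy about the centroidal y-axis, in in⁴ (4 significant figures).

Decompose the section into non-overlapping parts with the origin at the bottom-left of its bounding rectangle.
Web: 0.25 × 10, A = 2.5 in², x = 0.125 in, Ī = 0.0130208 in⁴.
Top flange (beyond web): 2.95 × 0.7, A = 2.065 in², x = 1.725 in, Ī = 1.49756 in⁴.
Bottom flange (beyond web): 2.95 × 0.7, A = 2.065 in², x = 1.725 in, Ī = 1.49756 in⁴.
Centroid: x̄ = ΣA·x / ΣA = 1.12168 in.
Transfer each piece to the centroidal y-axis using Ī + A·d² with d = x − 1.12168:
  web: d = -0.996682 in → contributes +2.49646 in⁴
  top flange (beyond web): d = 0.603318 in → contributes +2.2492 in⁴
  bottom flange (beyond web): d = 0.603318 in → contributes +2.2492 in⁴
Total I = 6.99486 in⁴.

I_yy ≈ 6.995 in⁴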